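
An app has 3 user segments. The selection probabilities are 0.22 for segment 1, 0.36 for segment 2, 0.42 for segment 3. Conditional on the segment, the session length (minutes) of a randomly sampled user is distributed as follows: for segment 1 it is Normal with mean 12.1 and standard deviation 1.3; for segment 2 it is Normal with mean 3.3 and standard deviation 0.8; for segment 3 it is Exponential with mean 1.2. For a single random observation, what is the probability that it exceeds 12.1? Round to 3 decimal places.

0.110

Conditional on each segment, P(X > 12.1): 1: 0.5; 2: 0; 3: 4.177e-05.
By total probability, P(X > 12.1) = 0.22·0.5 + 0.36·0 + 0.42·4.177e-05 = 0.110018.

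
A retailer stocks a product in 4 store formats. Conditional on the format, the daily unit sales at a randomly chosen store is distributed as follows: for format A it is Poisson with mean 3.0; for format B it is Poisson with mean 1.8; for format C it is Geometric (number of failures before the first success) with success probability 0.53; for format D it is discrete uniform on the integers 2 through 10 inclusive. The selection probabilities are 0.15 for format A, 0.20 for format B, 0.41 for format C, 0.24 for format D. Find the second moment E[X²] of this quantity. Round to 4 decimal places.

14.0564

For each component E[X²] = Var + (mean)², giving A: 12; B: 5.04; C: 2.45959; D: 42.6667.
Overall E[X²] = 0.15·12 + 0.2·5.04 + 0.41·2.45959 + 0.24·42.6667 = 14.0564.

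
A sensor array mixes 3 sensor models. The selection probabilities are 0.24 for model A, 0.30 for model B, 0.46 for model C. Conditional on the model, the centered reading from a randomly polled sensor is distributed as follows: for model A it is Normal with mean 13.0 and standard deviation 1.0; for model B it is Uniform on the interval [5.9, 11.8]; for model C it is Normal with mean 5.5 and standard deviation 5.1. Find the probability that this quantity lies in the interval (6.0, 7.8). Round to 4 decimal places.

0.1536

Conditional on each model, P(6.0 < X < 7.8): A: 9.9643e-08; B: 0.305085; C: 0.134949.
By total probability, P(6.0 < X < 7.8) = 0.24·9.9643e-08 + 0.3·0.305085 + 0.46·0.134949 = 0.153602.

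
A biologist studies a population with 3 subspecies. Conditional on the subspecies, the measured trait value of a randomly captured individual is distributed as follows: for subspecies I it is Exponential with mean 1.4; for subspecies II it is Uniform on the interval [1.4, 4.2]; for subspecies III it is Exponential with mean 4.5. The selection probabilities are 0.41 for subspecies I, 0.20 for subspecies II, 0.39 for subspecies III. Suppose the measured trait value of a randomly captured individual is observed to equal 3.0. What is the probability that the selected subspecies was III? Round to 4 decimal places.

0.2961

Likelihoods f(3.0 | ·): I: 0.0837994; II: 0.357143; III: 0.114093.
Posterior ∝ prior × likelihood. Numerator for III: 0.39·0.114093 = 0.0444962.
Normalizing constant: 0.41·0.0837994 + 0.2·0.357143 + 0.39·0.114093 = 0.150282.
P(III | observation) = 0.0444962 / 0.150282 = 0.296083.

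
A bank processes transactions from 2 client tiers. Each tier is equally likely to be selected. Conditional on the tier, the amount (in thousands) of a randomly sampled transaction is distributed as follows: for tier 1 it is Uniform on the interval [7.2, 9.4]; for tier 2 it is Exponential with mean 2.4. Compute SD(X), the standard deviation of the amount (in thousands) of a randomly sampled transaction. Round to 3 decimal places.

3.433

Per component, 1: μ=8.3, E[X²]=69.2933; 2: μ=2.4, E[X²]=11.52.
E[X] = 0.5·8.3 + 0.5·2.4 = 5.35.
E[X²] = 0.5·69.2933 + 0.5·11.52 = 40.4067.
Var(X) = E[X²] − (E[X])² = 40.4067 − 28.6225 = 11.7842.
SD(X) = √11.7842 = 3.43281.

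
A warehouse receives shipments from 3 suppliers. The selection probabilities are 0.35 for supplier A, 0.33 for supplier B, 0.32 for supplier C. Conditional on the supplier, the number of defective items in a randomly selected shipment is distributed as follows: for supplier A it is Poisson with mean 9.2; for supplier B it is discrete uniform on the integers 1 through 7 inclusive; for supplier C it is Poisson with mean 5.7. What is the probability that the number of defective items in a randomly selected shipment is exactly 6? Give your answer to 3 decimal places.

0.128

Conditional on each supplier, P(X = 6): A: 0.0850913; B: 0.142857; C: 0.159382.
By total probability, P(X = 6) = 0.35·0.0850913 + 0.33·0.142857 + 0.32·0.159382 = 0.127927.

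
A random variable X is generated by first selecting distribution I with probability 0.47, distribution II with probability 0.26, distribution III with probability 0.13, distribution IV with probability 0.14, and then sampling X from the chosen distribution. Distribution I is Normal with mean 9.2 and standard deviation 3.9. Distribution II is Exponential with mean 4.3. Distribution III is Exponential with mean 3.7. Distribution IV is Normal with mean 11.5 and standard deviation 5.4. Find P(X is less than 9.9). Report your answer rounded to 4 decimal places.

0.6772

Conditional on each component, P(X < 9.9): I: 0.571222; II: 0.899974; III: 0.93114; IV: 0.383502.
By total probability, P(X < 9.9) = 0.47·0.571222 + 0.26·0.899974 + 0.13·0.93114 + 0.14·0.383502 = 0.677206.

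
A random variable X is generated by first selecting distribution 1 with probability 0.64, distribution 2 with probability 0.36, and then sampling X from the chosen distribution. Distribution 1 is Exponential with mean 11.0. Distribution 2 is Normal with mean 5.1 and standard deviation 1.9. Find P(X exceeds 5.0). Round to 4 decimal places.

Conditional on each component, P(X > 5.0): 1: 0.634736; 2: 0.520987.
By total probability, P(X > 5.0) = 0.64·0.634736 + 0.36·0.520987 = 0.593787.

0.5938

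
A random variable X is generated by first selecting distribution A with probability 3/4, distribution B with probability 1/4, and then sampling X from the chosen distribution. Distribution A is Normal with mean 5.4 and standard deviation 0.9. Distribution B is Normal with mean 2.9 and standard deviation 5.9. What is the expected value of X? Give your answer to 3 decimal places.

Component means — A: 5.4; B: 2.9.
E[X] = 0.75·5.4 + 0.25·2.9 = 4.775.

4.775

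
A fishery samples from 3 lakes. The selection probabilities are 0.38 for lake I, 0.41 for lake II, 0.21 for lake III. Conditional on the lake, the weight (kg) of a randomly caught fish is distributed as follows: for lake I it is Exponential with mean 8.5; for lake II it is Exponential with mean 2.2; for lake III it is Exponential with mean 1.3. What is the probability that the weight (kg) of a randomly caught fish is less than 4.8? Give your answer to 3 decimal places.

Conditional on each lake, P(X < 4.8): I: 0.431473; II: 0.887164; III: 0.975086.
By total probability, P(X < 4.8) = 0.38·0.431473 + 0.41·0.887164 + 0.21·0.975086 = 0.732465.

0.732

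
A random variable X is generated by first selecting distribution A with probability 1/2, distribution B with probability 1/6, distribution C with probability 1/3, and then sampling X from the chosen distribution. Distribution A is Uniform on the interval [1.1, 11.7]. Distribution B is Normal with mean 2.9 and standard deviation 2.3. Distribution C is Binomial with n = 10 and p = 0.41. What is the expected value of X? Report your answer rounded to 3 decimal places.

5.050

Component means — A: 6.4; B: 2.9; C: 4.1.
E[X] = 0.5·6.4 + 0.166667·2.9 + 0.333333·4.1 = 5.05.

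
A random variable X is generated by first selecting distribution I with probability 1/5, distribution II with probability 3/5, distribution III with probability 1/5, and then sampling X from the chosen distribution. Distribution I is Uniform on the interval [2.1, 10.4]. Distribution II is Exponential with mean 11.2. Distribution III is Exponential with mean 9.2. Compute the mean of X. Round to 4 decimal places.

Component means — I: 6.25; II: 11.2; III: 9.2.
E[X] = 0.2·6.25 + 0.6·11.2 + 0.2·9.2 = 9.81.

9.8100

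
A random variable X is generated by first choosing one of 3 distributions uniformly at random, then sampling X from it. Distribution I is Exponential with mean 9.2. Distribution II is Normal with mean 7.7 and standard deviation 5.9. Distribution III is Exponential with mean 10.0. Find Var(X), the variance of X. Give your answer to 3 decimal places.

Per component, I: μ=9.2, E[X²]=169.28; II: μ=7.7, E[X²]=94.1; III: μ=10, E[X²]=200.
E[X] = 0.333333·9.2 + 0.333333·7.7 + 0.333333·10 = 8.96667.
E[X²] = 0.333333·169.28 + 0.333333·94.1 + 0.333333·200 = 154.46.
Var(X) = E[X²] − (E[X])² = 154.46 − 80.4011 = 74.0589.

74.059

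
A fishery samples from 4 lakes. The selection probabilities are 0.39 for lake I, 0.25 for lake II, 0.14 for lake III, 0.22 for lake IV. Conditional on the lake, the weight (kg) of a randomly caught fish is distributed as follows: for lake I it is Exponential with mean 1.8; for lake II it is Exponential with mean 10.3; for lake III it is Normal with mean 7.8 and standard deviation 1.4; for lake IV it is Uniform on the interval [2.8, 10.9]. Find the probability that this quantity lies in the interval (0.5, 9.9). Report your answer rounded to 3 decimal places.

Conditional on each lake, P(0.5 < X < 9.9): I: 0.753378; II: 0.570169; III: 0.933193; IV: 0.876543.
By total probability, P(0.5 < X < 9.9) = 0.39·0.753378 + 0.25·0.570169 + 0.14·0.933193 + 0.22·0.876543 = 0.759846.

0.760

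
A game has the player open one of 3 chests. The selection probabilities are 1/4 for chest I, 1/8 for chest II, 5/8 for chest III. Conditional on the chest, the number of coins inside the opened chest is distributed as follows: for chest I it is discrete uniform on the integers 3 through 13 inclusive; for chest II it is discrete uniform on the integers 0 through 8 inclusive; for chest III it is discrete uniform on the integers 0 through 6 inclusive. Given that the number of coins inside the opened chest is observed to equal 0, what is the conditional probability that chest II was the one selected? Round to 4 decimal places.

Likelihoods P(X=0 | ·): I: 0; II: 0.111111; III: 0.142857.
Posterior ∝ prior × likelihood. Numerator for II: 0.125·0.111111 = 0.0138889.
Normalizing constant: 0.25·0 + 0.125·0.111111 + 0.625·0.142857 = 0.103175.
P(II | observation) = 0.0138889 / 0.103175 = 0.134615.

0.1346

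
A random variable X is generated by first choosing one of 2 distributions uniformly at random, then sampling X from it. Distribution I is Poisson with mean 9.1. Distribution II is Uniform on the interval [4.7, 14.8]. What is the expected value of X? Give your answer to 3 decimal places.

Component means — I: 9.1; II: 9.75.
E[X] = 0.5·9.1 + 0.5·9.75 = 9.425.

9.425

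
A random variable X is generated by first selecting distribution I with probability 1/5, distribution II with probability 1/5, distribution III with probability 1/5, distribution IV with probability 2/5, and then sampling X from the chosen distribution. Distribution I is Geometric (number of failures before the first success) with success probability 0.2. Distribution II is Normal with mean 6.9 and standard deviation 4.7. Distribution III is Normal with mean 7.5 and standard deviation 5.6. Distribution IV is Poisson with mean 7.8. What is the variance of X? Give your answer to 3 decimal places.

Per component, I: μ=4, E[X²]=36; II: μ=6.9, E[X²]=69.7; III: μ=7.5, E[X²]=87.61; IV: μ=7.8, E[X²]=68.64.
E[X] = 0.2·4 + 0.2·6.9 + 0.2·7.5 + 0.4·7.8 = 6.8.
E[X²] = 0.2·36 + 0.2·69.7 + 0.2·87.61 + 0.4·68.64 = 66.118.
Var(X) = E[X²] − (E[X])² = 66.118 − 46.24 = 19.878.

19.878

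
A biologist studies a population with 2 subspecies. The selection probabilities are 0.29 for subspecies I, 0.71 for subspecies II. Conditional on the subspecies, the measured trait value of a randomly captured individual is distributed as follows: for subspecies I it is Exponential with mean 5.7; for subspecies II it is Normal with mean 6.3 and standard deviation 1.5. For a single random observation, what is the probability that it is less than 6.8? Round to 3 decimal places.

Conditional on each subspecies, P(X < 6.8): I: 0.696685; II: 0.630559.
By total probability, P(X < 6.8) = 0.29·0.696685 + 0.71·0.630559 = 0.649735.

0.650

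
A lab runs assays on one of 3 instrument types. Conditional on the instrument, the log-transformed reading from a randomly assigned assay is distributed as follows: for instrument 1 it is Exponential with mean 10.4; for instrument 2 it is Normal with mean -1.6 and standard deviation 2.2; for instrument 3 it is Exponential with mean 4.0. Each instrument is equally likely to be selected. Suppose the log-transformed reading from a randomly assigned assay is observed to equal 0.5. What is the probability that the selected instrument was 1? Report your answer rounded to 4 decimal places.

0.2145

Likelihoods f(0.5 | ·): 1: 0.0916404; 2: 0.114983; 3: 0.220624.
Posterior ∝ prior × likelihood. Numerator for 1: 0.333333·0.0916404 = 0.0305468.
Normalizing constant: 0.333333·0.0916404 + 0.333333·0.114983 + 0.333333·0.220624 = 0.142416.
P(1 | observation) = 0.0305468 / 0.142416 = 0.21449.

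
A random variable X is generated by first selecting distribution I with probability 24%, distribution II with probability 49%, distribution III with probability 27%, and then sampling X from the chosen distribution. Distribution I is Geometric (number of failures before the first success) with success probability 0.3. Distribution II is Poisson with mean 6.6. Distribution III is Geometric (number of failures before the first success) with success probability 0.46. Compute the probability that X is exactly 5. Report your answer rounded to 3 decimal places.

0.087

Conditional on each component, P(X = 5): I: 0.050421; II: 0.141969; III: 0.0211216.
By total probability, P(X = 5) = 0.24·0.050421 + 0.49·0.141969 + 0.27·0.0211216 = 0.0873689.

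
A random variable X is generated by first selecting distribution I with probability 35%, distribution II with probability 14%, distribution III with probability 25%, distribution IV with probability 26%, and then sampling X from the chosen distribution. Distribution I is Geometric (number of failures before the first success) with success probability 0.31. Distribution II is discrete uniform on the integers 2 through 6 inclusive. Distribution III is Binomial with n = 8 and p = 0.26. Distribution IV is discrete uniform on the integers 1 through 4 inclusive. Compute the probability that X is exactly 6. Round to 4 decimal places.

0.0409

Conditional on each component, P(X = 6): I: 0.0334546; II: 0.2; III: 0.00473654; IV: 0.
By total probability, P(X = 6) = 0.35·0.0334546 + 0.14·0.2 + 0.25·0.00473654 + 0.26·0 = 0.0408933.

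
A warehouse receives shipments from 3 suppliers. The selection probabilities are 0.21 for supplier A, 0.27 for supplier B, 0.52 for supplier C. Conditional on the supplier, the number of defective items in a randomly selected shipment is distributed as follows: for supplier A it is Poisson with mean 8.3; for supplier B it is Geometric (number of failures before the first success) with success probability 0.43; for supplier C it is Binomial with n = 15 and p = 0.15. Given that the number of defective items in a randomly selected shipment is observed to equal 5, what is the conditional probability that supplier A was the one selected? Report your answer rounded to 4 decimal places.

Likelihoods P(X=5 | ·): A: 0.0815765; B: 0.0258728; C: 0.0448953.
Posterior ∝ prior × likelihood. Numerator for A: 0.21·0.0815765 = 0.0171311.
Normalizing constant: 0.21·0.0815765 + 0.27·0.0258728 + 0.52·0.0448953 = 0.0474623.
P(A | observation) = 0.0171311 / 0.0474623 = 0.360941.

0.3609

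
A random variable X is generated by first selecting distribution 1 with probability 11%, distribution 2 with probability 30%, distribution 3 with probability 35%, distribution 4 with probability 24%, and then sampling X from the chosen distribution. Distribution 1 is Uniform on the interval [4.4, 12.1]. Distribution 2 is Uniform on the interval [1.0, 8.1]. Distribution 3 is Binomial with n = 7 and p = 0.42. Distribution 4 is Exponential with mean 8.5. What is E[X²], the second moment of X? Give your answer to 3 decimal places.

For each component E[X²] = Var + (mean)², giving 1: 73.0033; 2: 24.9033; 3: 10.3488; 4: 144.5.
Overall E[X²] = 0.11·73.0033 + 0.3·24.9033 + 0.35·10.3488 + 0.24·144.5 = 53.8034.

53.803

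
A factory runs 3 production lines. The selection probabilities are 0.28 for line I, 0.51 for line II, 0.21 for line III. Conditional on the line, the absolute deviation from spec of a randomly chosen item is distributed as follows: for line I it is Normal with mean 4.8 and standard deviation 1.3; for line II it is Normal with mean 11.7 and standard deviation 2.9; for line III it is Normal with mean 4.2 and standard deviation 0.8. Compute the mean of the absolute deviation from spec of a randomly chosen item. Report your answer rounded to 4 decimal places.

8.1930

Component means — I: 4.8; II: 11.7; III: 4.2.
E[X] = 0.28·4.8 + 0.51·11.7 + 0.21·4.2 = 8.193.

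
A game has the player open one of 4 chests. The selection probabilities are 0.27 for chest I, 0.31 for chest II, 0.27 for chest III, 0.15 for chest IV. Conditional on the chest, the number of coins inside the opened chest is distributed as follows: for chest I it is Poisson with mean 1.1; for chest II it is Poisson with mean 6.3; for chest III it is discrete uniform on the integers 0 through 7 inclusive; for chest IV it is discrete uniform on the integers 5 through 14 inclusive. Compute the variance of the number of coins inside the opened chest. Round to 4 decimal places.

Per component, I: μ=1.1, E[X²]=2.31; II: μ=6.3, E[X²]=45.99; III: μ=3.5, E[X²]=17.5; IV: μ=9.5, E[X²]=98.5.
E[X] = 0.27·1.1 + 0.31·6.3 + 0.27·3.5 + 0.15·9.5 = 4.62.
E[X²] = 0.27·2.31 + 0.31·45.99 + 0.27·17.5 + 0.15·98.5 = 34.3806.
Var(X) = E[X²] − (E[X])² = 34.3806 − 21.3444 = 13.0362.

13.0362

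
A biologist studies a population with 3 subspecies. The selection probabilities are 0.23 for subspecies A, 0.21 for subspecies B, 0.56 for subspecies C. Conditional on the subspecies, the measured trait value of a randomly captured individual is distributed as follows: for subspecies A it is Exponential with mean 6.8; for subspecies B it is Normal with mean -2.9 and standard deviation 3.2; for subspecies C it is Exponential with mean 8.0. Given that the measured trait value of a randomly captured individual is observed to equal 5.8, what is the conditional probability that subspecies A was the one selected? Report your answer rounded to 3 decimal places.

Likelihoods f(5.8 | ·): A: 0.0626705; B: 0.00309524; C: 0.0605406.
Posterior ∝ prior × likelihood. Numerator for A: 0.23·0.0626705 = 0.0144142.
Normalizing constant: 0.23·0.0626705 + 0.21·0.00309524 + 0.56·0.0605406 = 0.0489669.
P(A | observation) = 0.0144142 / 0.0489669 = 0.294366.

0.294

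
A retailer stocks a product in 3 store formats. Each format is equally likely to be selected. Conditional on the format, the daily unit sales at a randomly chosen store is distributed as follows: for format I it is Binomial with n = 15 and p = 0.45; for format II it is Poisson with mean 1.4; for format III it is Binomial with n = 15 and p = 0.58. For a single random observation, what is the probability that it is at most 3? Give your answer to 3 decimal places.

0.331

Conditional on each format, P(X ≤ 3): I: 0.0424213; II: 0.946275; III: 0.00317022.
By total probability, P(X ≤ 3) = 0.333333·0.0424213 + 0.333333·0.946275 + 0.333333·0.00317022 = 0.330622.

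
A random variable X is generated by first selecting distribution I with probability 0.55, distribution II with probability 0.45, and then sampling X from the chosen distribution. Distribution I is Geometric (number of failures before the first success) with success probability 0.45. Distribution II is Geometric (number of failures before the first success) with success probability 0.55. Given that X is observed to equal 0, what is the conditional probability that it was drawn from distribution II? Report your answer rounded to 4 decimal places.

Likelihoods P(X=0 | ·): I: 0.45; II: 0.55.
Posterior ∝ prior × likelihood. Numerator for II: 0.45·0.55 = 0.2475.
Normalizing constant: 0.55·0.45 + 0.45·0.55 = 0.495.
P(II | observation) = 0.2475 / 0.495 = 0.5.

0.5000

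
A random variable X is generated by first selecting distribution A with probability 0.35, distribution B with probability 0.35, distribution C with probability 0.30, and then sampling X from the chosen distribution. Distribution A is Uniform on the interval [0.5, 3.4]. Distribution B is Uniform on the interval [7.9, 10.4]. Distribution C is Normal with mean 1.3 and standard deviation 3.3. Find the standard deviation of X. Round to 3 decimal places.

4.069

Per component, A: μ=1.95, E[X²]=4.50333; B: μ=9.15, E[X²]=84.2433; C: μ=1.3, E[X²]=12.58.
E[X] = 0.35·1.95 + 0.35·9.15 + 0.3·1.3 = 4.275.
E[X²] = 0.35·4.50333 + 0.35·84.2433 + 0.3·12.58 = 34.8353.
Var(X) = E[X²] − (E[X])² = 34.8353 − 18.2756 = 16.5597.
SD(X) = √16.5597 = 4.06936.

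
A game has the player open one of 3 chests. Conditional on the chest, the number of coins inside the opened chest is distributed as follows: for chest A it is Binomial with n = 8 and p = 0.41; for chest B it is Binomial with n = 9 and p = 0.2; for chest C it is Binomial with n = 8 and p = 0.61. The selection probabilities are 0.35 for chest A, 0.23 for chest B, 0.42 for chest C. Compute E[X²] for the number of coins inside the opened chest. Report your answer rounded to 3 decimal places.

For each component E[X²] = Var + (mean)², giving A: 12.6936; B: 4.68; C: 25.7176.
Overall E[X²] = 0.35·12.6936 + 0.23·4.68 + 0.42·25.7176 = 16.3206.

16.321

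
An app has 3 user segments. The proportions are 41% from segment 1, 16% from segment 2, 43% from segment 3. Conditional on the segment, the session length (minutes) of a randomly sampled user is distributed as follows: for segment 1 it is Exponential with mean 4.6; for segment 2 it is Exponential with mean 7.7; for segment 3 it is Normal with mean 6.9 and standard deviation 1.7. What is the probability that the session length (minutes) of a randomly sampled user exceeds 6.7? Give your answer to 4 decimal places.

Conditional on each segment, P(X > 6.7): 1: 0.233045; 2: 0.418897; 3: 0.546826.
By total probability, P(X > 6.7) = 0.41·0.233045 + 0.16·0.418897 + 0.43·0.546826 = 0.397708.

0.3977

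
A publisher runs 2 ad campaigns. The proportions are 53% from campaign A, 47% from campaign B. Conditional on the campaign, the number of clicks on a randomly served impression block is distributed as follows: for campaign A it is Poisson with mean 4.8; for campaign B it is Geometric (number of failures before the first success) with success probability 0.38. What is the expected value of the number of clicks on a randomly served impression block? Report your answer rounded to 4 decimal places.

3.3108

Component means — A: 4.8; B: 1.63158.
E[X] = 0.53·4.8 + 0.47·1.63158 = 3.31084.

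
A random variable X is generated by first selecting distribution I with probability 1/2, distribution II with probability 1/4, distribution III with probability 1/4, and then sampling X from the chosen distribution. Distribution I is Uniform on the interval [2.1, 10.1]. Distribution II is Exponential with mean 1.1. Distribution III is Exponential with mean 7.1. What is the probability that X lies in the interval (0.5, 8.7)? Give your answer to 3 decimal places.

Conditional on each component, P(0.5 < X < 8.7): I: 0.825; II: 0.634369; III: 0.638346.
By total probability, P(0.5 < X < 8.7) = 0.5·0.825 + 0.25·0.634369 + 0.25·0.638346 = 0.730679.

0.731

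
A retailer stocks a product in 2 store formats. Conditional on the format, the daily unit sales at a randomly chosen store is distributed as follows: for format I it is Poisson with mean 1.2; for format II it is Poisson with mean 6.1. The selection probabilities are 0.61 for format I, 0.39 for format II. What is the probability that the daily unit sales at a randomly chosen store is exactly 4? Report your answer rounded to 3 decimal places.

0.066

Conditional on each format, P(X = 4): I: 0.0260232; II: 0.129393.
By total probability, P(X = 4) = 0.61·0.0260232 + 0.39·0.129393 = 0.0663375.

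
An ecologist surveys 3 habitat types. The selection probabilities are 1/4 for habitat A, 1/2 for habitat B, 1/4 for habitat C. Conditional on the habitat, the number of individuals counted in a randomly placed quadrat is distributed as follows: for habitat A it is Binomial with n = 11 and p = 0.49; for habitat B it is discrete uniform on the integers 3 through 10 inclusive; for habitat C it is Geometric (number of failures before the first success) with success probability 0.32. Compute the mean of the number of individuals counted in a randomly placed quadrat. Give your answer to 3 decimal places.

5.129

Component means — A: 5.39; B: 6.5; C: 2.125.
E[X] = 0.25·5.39 + 0.5·6.5 + 0.25·2.125 = 5.12875.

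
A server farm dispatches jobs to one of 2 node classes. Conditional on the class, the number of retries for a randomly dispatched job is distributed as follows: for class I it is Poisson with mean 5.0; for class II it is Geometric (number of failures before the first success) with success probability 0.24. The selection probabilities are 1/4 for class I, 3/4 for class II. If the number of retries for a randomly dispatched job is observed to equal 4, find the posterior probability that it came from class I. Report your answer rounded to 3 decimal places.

Likelihoods P(X=4 | ·): I: 0.175467; II: 0.0800692.
Posterior ∝ prior × likelihood. Numerator for I: 0.25·0.175467 = 0.0438668.
Normalizing constant: 0.25·0.175467 + 0.75·0.0800692 = 0.103919.
P(I | observation) = 0.0438668 / 0.103919 = 0.422126.

0.422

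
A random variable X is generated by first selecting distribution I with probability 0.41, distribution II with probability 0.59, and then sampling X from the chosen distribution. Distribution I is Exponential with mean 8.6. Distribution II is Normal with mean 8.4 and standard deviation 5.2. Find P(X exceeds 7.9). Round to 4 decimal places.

Conditional on each component, P(X > 7.9): I: 0.399076; II: 0.538301.
By total probability, P(X > 7.9) = 0.41·0.399076 + 0.59·0.538301 = 0.481218.

0.4812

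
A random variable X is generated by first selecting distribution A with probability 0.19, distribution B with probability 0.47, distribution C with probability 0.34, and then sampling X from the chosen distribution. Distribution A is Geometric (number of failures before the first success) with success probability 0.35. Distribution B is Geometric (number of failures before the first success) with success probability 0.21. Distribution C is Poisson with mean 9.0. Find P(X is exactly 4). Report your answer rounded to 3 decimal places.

0.062

Conditional on each component, P(X = 4): A: 0.0624772; B: 0.0817952; C: 0.0337372.
By total probability, P(X = 4) = 0.19·0.0624772 + 0.47·0.0817952 + 0.34·0.0337372 = 0.061785.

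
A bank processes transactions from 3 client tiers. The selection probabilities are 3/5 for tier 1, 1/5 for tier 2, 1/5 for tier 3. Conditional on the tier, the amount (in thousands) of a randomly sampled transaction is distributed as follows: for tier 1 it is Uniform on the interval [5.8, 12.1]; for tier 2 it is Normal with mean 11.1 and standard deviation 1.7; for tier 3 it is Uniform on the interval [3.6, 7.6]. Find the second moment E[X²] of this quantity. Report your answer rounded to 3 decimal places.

81.805

For each component E[X²] = Var + (mean)², giving 1: 83.41; 2: 126.1; 3: 32.6933.
Overall E[X²] = 0.6·83.41 + 0.2·126.1 + 0.2·32.6933 = 81.8047.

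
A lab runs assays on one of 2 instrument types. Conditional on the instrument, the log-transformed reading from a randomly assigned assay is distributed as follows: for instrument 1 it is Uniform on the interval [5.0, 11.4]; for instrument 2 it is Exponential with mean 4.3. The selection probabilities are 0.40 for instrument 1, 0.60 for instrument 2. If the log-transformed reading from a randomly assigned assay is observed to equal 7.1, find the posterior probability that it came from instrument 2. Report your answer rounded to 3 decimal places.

0.300

Likelihoods f(7.1 | ·): 1: 0.15625; 2: 0.0446109.
Posterior ∝ prior × likelihood. Numerator for 2: 0.6·0.0446109 = 0.0267665.
Normalizing constant: 0.4·0.15625 + 0.6·0.0446109 = 0.0892665.
P(2 | observation) = 0.0267665 / 0.0892665 = 0.299849.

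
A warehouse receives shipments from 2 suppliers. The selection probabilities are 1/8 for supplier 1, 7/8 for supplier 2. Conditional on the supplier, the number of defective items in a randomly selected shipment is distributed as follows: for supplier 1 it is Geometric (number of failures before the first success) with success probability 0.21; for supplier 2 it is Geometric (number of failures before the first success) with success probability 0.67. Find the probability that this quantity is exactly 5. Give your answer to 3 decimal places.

0.010

Conditional on each supplier, P(X = 5): 1: 0.0646182; 2: 0.00262207.
By total probability, P(X = 5) = 0.125·0.0646182 + 0.875·0.00262207 = 0.0103716.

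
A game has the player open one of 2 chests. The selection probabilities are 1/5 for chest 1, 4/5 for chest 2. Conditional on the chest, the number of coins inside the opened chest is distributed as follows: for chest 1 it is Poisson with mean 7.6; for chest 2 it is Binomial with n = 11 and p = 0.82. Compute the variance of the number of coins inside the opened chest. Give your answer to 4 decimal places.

3.1415

Per component, 1: μ=7.6, E[X²]=65.36; 2: μ=9.02, E[X²]=82.984.
E[X] = 0.2·7.6 + 0.8·9.02 = 8.736.
E[X²] = 0.2·65.36 + 0.8·82.984 = 79.4592.
Var(X) = E[X²] − (E[X])² = 79.4592 − 76.3177 = 3.1415.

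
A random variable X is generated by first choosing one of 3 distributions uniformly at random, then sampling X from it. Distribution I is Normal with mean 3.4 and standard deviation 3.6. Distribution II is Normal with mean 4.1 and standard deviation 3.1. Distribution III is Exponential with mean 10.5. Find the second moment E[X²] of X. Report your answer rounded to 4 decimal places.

90.4800

For each component E[X²] = Var + (mean)², giving I: 24.52; II: 26.42; III: 220.5.
Overall E[X²] = 0.333333·24.52 + 0.333333·26.42 + 0.333333·220.5 = 90.48.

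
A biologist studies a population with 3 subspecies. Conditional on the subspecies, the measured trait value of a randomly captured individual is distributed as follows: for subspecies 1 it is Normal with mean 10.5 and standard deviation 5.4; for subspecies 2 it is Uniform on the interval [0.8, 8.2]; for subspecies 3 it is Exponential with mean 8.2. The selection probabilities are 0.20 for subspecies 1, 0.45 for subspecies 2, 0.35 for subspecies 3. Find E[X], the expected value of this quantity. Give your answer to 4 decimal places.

6.9950

Component means — 1: 10.5; 2: 4.5; 3: 8.2.
E[X] = 0.2·10.5 + 0.45·4.5 + 0.35·8.2 = 6.995.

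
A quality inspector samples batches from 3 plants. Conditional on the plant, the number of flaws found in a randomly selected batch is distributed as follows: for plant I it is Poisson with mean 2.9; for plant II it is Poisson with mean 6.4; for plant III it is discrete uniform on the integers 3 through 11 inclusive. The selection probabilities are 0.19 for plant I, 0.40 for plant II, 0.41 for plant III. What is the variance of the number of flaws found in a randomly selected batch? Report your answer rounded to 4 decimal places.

Per component, I: μ=2.9, E[X²]=11.31; II: μ=6.4, E[X²]=47.36; III: μ=7, E[X²]=55.6667.
E[X] = 0.19·2.9 + 0.4·6.4 + 0.41·7 = 5.981.
E[X²] = 0.19·11.31 + 0.4·47.36 + 0.41·55.6667 = 43.9162.
Var(X) = E[X²] − (E[X])² = 43.9162 − 35.7724 = 8.14387.

8.1439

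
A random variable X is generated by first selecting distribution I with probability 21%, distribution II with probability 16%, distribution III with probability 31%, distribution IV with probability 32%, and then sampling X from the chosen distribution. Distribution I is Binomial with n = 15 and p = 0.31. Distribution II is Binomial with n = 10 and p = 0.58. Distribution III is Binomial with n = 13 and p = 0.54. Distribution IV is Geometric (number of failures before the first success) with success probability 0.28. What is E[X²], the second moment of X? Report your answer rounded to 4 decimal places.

For each component E[X²] = Var + (mean)², giving I: 24.831; II: 36.076; III: 52.5096; IV: 15.7959.
Overall E[X²] = 0.21·24.831 + 0.16·36.076 + 0.31·52.5096 + 0.32·15.7959 = 32.3193.

32.3193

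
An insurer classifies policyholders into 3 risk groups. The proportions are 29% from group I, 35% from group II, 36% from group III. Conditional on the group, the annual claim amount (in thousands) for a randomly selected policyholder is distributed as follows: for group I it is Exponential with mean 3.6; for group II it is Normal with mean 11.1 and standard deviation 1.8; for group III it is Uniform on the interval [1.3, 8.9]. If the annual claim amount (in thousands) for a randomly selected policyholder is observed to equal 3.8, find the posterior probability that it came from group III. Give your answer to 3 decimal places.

Likelihoods f(3.8 | ·): I: 0.0966664; II: 5.94431e-05; III: 0.131579.
Posterior ∝ prior × likelihood. Numerator for III: 0.36·0.131579 = 0.0473684.
Normalizing constant: 0.29·0.0966664 + 0.35·5.94431e-05 + 0.36·0.131579 = 0.0754225.
P(III | observation) = 0.0473684 / 0.0754225 = 0.628041.

0.628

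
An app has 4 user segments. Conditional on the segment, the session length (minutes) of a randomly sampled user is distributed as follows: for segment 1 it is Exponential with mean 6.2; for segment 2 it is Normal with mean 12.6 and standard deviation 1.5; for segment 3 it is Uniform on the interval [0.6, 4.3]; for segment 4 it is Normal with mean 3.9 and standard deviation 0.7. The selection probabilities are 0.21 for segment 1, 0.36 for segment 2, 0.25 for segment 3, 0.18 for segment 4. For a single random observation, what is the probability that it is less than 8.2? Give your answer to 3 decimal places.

0.585

Conditional on each segment, P(X < 8.2): 1: 0.733553; 2: 0.00167672; 3: 1; 4: 1.
By total probability, P(X < 8.2) = 0.21·0.733553 + 0.36·0.00167672 + 0.25·1 + 0.18·1 = 0.58465.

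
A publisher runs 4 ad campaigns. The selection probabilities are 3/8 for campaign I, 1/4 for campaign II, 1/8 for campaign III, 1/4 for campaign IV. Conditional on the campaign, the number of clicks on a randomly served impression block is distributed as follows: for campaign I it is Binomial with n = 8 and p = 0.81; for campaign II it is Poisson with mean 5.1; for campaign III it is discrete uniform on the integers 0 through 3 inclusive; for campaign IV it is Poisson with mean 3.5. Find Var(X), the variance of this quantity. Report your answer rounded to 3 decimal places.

5.632

Per component, I: μ=6.48, E[X²]=43.2216; II: μ=5.1, E[X²]=31.11; III: μ=1.5, E[X²]=3.5; IV: μ=3.5, E[X²]=15.75.
E[X] = 0.375·6.48 + 0.25·5.1 + 0.125·1.5 + 0.25·3.5 = 4.7675.
E[X²] = 0.375·43.2216 + 0.25·31.11 + 0.125·3.5 + 0.25·15.75 = 28.3606.
Var(X) = E[X²] − (E[X])² = 28.3606 − 22.7291 = 5.63154.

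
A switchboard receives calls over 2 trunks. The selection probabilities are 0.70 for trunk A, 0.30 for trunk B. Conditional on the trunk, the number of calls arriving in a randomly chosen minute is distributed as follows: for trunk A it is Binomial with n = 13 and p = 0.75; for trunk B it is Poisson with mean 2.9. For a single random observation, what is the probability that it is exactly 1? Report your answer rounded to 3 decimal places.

0.048

Conditional on each trunk, P(X = 1): A: 5.81145e-07; B: 0.159567.
By total probability, P(X = 1) = 0.7·5.81145e-07 + 0.3·0.159567 = 0.0478706.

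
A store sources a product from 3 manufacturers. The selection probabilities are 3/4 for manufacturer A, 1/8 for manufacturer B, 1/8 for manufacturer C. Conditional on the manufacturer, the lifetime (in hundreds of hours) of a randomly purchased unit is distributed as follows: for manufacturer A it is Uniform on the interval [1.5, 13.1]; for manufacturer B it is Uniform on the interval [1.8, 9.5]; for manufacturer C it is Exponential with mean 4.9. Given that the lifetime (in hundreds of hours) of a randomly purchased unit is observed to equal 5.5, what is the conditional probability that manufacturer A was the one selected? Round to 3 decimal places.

0.725

Likelihoods f(5.5 | ·): A: 0.0862069; B: 0.12987; C: 0.0664248.
Posterior ∝ prior × likelihood. Numerator for A: 0.75·0.0862069 = 0.0646552.
Normalizing constant: 0.75·0.0862069 + 0.125·0.12987 + 0.125·0.0664248 = 0.089192.
P(A | observation) = 0.0646552 / 0.089192 = 0.724898.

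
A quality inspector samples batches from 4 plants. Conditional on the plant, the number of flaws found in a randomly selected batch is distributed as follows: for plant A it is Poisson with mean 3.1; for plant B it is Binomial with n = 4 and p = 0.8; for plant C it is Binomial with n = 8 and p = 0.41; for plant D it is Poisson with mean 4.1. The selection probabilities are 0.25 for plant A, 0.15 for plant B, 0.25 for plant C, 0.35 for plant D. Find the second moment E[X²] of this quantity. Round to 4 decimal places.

15.3014

For each component E[X²] = Var + (mean)², giving A: 12.71; B: 10.88; C: 12.6936; D: 20.91.
Overall E[X²] = 0.25·12.71 + 0.15·10.88 + 0.25·12.6936 + 0.35·20.91 = 15.3014.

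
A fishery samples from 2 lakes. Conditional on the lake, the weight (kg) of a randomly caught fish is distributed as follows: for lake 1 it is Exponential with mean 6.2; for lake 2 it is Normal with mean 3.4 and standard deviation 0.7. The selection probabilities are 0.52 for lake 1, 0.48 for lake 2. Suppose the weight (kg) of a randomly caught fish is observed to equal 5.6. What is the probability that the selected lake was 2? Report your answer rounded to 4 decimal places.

Likelihoods f(5.6 | ·): 1: 0.0653646; 2: 0.00408253.
Posterior ∝ prior × likelihood. Numerator for 2: 0.48·0.00408253 = 0.00195961.
Normalizing constant: 0.52·0.0653646 + 0.48·0.00408253 = 0.0359492.
P(2 | observation) = 0.00195961 / 0.0359492 = 0.0545106.

0.0545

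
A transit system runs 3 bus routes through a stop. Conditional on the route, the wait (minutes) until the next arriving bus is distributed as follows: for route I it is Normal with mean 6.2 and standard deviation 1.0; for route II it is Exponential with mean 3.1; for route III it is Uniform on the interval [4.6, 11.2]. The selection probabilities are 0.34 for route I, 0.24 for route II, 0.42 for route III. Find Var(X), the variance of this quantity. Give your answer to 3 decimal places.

Per component, I: μ=6.2, E[X²]=39.44; II: μ=3.1, E[X²]=19.22; III: μ=7.9, E[X²]=66.04.
E[X] = 0.34·6.2 + 0.24·3.1 + 0.42·7.9 = 6.17.
E[X²] = 0.34·39.44 + 0.24·19.22 + 0.42·66.04 = 45.7592.
Var(X) = E[X²] − (E[X])² = 45.7592 − 38.0689 = 7.6903.

7.690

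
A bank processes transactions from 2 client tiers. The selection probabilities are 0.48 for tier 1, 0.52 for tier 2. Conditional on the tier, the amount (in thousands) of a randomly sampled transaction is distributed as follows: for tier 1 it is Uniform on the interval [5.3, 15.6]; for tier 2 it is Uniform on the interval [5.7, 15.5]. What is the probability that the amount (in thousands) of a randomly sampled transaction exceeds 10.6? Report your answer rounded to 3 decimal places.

Conditional on each tier, P(X > 10.6): 1: 0.485437; 2: 0.5.
By total probability, P(X > 10.6) = 0.48·0.485437 + 0.52·0.5 = 0.49301.

0.493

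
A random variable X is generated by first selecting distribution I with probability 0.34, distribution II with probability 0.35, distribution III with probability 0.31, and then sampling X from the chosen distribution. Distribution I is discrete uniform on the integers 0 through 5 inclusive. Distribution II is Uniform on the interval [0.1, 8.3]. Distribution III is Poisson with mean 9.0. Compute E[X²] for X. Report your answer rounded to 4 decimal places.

For each component E[X²] = Var + (mean)², giving I: 9.16667; II: 23.2433; III: 90.
Overall E[X²] = 0.34·9.16667 + 0.35·23.2433 + 0.31·90 = 39.1518.

39.1518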